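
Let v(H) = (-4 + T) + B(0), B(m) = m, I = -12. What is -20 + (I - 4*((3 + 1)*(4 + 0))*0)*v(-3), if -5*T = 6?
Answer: 212/5 ≈ 42.400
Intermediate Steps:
T = -6/5 (T = -⅕*6 = -6/5 ≈ -1.2000)
v(H) = -26/5 (v(H) = (-4 - 6/5) + 0 = -26/5 + 0 = -26/5)
-20 + (I - 4*((3 + 1)*(4 + 0))*0)*v(-3) = -20 + (-12 - 4*((3 + 1)*(4 + 0))*0)*(-26/5) = -20 + (-12 - 4*(4*4)*0)*(-26/5) = -20 + (-12 - 4*16*0)*(-26/5) = -20 + (-12 - 64*0)*(-26/5) = -20 + (-12 - 1*0)*(-26/5) = -20 + (-12 + 0)*(-26/5) = -20 - 12*(-26/5) = -20 + 312/5 = 212/5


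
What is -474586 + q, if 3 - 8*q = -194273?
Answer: -900603/2 ≈ -4.5030e+5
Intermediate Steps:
q = 48569/2 (q = 3/8 - ⅛*(-194273) = 3/8 + 194273/8 = 48569/2 ≈ 24285.)
-474586 + q = -474586 + 48569/2 = -900603/2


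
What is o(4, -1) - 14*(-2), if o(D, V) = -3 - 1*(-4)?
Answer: 29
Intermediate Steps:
o(D, V) = 1 (o(D, V) = -3 + 4 = 1)
o(4, -1) - 14*(-2) = 1 - 14*(-2) = 1 + 28 = 29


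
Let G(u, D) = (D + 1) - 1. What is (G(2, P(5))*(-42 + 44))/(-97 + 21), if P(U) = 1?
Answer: -1/38 ≈ -0.026316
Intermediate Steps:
G(u, D) = D (G(u, D) = (1 + D) - 1 = D)
(G(2, P(5))*(-42 + 44))/(-97 + 21) = (1*(-42 + 44))/(-97 + 21) = (1*2)/(-76) = 2*(-1/76) = -1/38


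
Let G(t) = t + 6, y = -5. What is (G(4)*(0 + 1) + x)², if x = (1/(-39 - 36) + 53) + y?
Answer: 18913801/5625 ≈ 3362.5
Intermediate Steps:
G(t) = 6 + t
x = 3599/75 (x = (1/(-39 - 36) + 53) - 5 = (1/(-75) + 53) - 5 = (-1/75 + 53) - 5 = 3974/75 - 5 = 3599/75 ≈ 47.987)
(G(4)*(0 + 1) + x)² = ((6 + 4)*(0 + 1) + 3599/75)² = (10*1 + 3599/75)² = (10 + 3599/75)² = (4349/75)² = 18913801/5625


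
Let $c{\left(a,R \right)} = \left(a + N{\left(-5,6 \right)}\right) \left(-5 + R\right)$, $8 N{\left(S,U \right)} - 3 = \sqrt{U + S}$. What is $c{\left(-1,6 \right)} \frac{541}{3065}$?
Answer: $- \frac{541}{6130} \approx -0.088254$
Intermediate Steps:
$N{\left(S,U \right)} = \frac{3}{8} + \frac{\sqrt{S + U}}{8}$ ($N{\left(S,U \right)} = \frac{3}{8} + \frac{\sqrt{U + S}}{8} = \frac{3}{8} + \frac{\sqrt{S + U}}{8}$)
$c{\left(a,R \right)} = \left(\frac{1}{2} + a\right) \left(-5 + R\right)$ ($c{\left(a,R \right)} = \left(a + \left(\frac{3}{8} + \frac{\sqrt{-5 + 6}}{8}\right)\right) \left(-5 + R\right) = \left(a + \left(\frac{3}{8} + \frac{\sqrt{1}}{8}\right)\right) \left(-5 + R\right) = \left(a + \left(\frac{3}{8} + \frac{1}{8} \cdot 1\right)\right) \left(-5 + R\right) = \left(a + \left(\frac{3}{8} + \frac{1}{8}\right)\right) \left(-5 + R\right) = \left(a + \frac{1}{2}\right) \left(-5 + R\right) = \left(\frac{1}{2} + a\right) \left(-5 + R\right)$)
$c{\left(-1,6 \right)} \frac{541}{3065} = \left(- \frac{5}{2} + \frac{1}{2} \cdot 6 - -5 + 6 \left(-1\right)\right) \frac{541}{3065} = \left(- \frac{5}{2} + 3 + 5 - 6\right) 541 \cdot \frac{1}{3065} = \left(- \frac{1}{2}\right) \frac{541}{3065} = - \frac{541}{6130}$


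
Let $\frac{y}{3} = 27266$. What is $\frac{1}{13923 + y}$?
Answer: $\frac{1}{95721} \approx 1.0447 \cdot 10^{-5}$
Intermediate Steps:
$y = 81798$ ($y = 3 \cdot 27266 = 81798$)
$\frac{1}{13923 + y} = \frac{1}{13923 + 81798} = \frac{1}{95721}$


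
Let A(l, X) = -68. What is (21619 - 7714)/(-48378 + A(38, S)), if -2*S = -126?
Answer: -13905/48446 ≈ -0.28702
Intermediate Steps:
S = 63 (S = -½*(-126) = 63)
(21619 - 7714)/(-48378 + A(38, S)) = (21619 - 7714)/(-48378 - 68) = 13905/(-48446) = 13905*(-1/48446) = -13905/48446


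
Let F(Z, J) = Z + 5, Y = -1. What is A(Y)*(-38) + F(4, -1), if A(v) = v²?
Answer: -29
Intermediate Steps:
F(Z, J) = 5 + Z
A(Y)*(-38) + F(4, -1) = (-1)²*(-38) + (5 + 4) = 1*(-38) + 9 = -38 + 9 = -29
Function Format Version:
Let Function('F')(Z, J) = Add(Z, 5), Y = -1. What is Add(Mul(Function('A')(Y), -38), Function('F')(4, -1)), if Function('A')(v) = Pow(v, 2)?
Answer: -29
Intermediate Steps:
Function('F')(Z, J) = Add(5, Z)
Add(Mul(Function('A')(Y), -38), Function('F')(4, -1)) = Add(Mul(Pow(-1, 2), -38), Add(5, 4)) = Add(Mul(1, -38), 9) = Add(-38, 9) = -29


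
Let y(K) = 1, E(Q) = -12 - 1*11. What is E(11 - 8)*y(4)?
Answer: -23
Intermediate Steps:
E(Q) = -23 (E(Q) = -12 - 11 = -23)
E(11 - 8)*y(4) = -23*1 = -23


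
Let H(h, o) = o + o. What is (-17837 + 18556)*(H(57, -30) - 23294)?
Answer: -16791526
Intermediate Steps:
H(h, o) = 2*o
(-17837 + 18556)*(H(57, -30) - 23294) = (-17837 + 18556)*(2*(-30) - 23294) = 719*(-60 - 23294) = 719*(-23354) = -16791526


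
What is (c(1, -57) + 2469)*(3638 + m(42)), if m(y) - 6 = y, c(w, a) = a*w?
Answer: 8890632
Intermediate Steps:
m(y) = 6 + y
(c(1, -57) + 2469)*(3638 + m(42)) = (-57*1 + 2469)*(3638 + (6 + 42)) = (-57 + 2469)*(3638 + 48) = 2412*3686 = 8890632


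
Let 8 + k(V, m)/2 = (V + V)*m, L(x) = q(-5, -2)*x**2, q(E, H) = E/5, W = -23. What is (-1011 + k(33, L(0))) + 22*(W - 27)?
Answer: -2127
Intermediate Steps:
q(E, H) = E/5 (q(E, H) = E*(1/5) = E/5)
L(x) = -x**2 (L(x) = ((1/5)*(-5))*x**2 = -x**2)
k(V, m) = -16 + 4*V*m (k(V, m) = -16 + 2*((V + V)*m) = -16 + 2*((2*V)*m) = -16 + 2*(2*V*m) = -16 + 4*V*m)
(-1011 + k(33, L(0))) + 22*(W - 27) = (-1011 + (-16 + 4*33*(-1*0**2))) + 22*(-23 - 27) = (-1011 + (-16 + 4*33*(-1*0))) + 22*(-50) = (-1011 + (-16 + 4*33*0)) - 1100 = (-1011 + (-16 + 0)) - 1100 = (-1011 - 16) - 1100 = -1027 - 1100 = -2127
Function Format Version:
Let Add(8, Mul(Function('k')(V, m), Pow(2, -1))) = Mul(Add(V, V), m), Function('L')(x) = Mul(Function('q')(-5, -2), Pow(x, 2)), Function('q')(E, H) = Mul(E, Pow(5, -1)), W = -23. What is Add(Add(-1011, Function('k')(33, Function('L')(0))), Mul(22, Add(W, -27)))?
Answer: -2127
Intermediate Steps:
Function('q')(E, H) = Mul(Rational(1, 5), E) (Function('q')(E, H) = Mul(E, Rational(1, 5)) = Mul(Rational(1, 5), E))
Function('L')(x) = Mul(-1, Pow(x, 2)) (Function('L')(x) = Mul(Mul(Rational(1, 5), -5), Pow(x, 2)) = Mul(-1, Pow(x, 2)))
Function('k')(V, m) = Add(-16, Mul(4, V, m)) (Function('k')(V, m) = Add(-16, Mul(2, Mul(Add(V, V), m))) = Add(-16, Mul(2, Mul(Mul(2, V), m))) = Add(-16, Mul(2, Mul(2, V, m))) = Add(-16, Mul(4, V, m)))
Add(Add(-1011, Function('k')(33, Function('L')(0))), Mul(22, Add(W, -27))) = Add(Add(-1011, Add(-16, Mul(4, 33, Mul(-1, Pow(0, 2))))), Mul(22, Add(-23, -27))) = Add(Add(-1011, Add(-16, Mul(4, 33, Mul(-1, 0)))), Mul(22, -50)) = Add(Add(-1011, Add(-16, Mul(4, 33, 0))), -1100) = Add(Add(-1011, Add(-16, 0)), -1100) = Add(Add(-1011, -16), -1100) = Add(-1027, -1100) = -2127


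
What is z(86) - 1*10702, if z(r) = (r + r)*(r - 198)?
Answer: -29966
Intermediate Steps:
z(r) = 2*r*(-198 + r) (z(r) = (2*r)*(-198 + r) = 2*r*(-198 + r))
z(86) - 1*10702 = 2*86*(-198 + 86) - 1*10702 = 2*86*(-112) - 10702 = -19264 - 10702 = -29966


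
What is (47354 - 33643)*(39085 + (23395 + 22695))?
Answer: 1167834425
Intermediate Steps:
(47354 - 33643)*(39085 + (23395 + 22695)) = 13711*(39085 + 46090) = 13711*85175 = 1167834425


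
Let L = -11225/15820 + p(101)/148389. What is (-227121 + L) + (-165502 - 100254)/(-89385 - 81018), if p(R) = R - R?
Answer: -1550037789277/6824748 ≈ -2.2712e+5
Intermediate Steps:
p(R) = 0
L = -2245/3164 (L = -11225/15820 + 0/148389 = -11225*1/15820 + 0*(1/148389) = -2245/3164 + 0 = -2245/3164 ≈ -0.70955)
(-227121 + L) + (-165502 - 100254)/(-89385 - 81018) = (-227121 - 2245/3164) + (-165502 - 100254)/(-89385 - 81018) = -718613089/3164 - 265756/(-170403) = -718613089/3164 - 265756*(-1/170403) = -718613089/3164 + 3364/2157 = -1550037789277/6824748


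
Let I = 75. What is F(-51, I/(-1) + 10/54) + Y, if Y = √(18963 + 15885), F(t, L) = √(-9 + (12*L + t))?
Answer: 132*√2 + 2*I*√2155/3 ≈ 186.68 + 30.948*I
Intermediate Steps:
F(t, L) = √(-9 + t + 12*L) (F(t, L) = √(-9 + (t + 12*L)) = √(-9 + t + 12*L))
Y = 132*√2 (Y = √34848 = 132*√2 ≈ 186.68)
F(-51, I/(-1) + 10/54) + Y = √(-9 - 51 + 12*(75/(-1) + 10/54)) + 132*√2 = √(-9 - 51 + 12*(75*(-1) + 10*(1/54))) + 132*√2 = √(-9 - 51 + 12*(-75 + 5/27)) + 132*√2 = √(-9 - 51 + 12*(-2020/27)) + 132*√2 = √(-9 - 51 - 8080/9) + 132*√2 = √(-8620/9) + 132*√2 = 2*I*√2155/3 + 132*√2 = 132*√2 + 2*I*√2155/3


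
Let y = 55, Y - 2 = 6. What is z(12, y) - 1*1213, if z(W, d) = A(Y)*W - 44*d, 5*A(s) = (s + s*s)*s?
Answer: -11253/5 ≈ -2250.6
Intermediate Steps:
Y = 8 (Y = 2 + 6 = 8)
A(s) = s*(s + s**2)/5 (A(s) = ((s + s*s)*s)/5 = ((s + s**2)*s)/5 = (s*(s + s**2))/5 = s*(s + s**2)/5)
z(W, d) = -44*d + 576*W/5 (z(W, d) = ((1/5)*8**2*(1 + 8))*W - 44*d = ((1/5)*64*9)*W - 44*d = 576*W/5 - 44*d = -44*d + 576*W/5)
z(12, y) - 1*1213 = (-44*55 + (576/5)*12) - 1*1213 = (-2420 + 6912/5) - 1213 = -5188/5 - 1213 = -11253/5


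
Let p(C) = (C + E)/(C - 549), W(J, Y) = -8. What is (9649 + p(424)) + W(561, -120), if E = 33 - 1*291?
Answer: 1204959/125 ≈ 9639.7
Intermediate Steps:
E = -258 (E = 33 - 291 = -258)
p(C) = (-258 + C)/(-549 + C) (p(C) = (C - 258)/(C - 549) = (-258 + C)/(-549 + C))
(9649 + p(424)) + W(561, -120) = (9649 + (-258 + 424)/(-549 + 424)) - 8 = (9649 + 166/(-125)) - 8 = (9649 - 1/125*166) - 8 = (9649 - 166/125) - 8 = 1205959/125 - 8 = 1204959/125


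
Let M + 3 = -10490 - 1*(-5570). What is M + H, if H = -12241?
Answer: -17164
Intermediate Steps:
M = -4923 (M = -3 + (-10490 - 1*(-5570)) = -3 + (-10490 + 5570) = -3 - 4920 = -4923)
M + H = -4923 - 12241 = -17164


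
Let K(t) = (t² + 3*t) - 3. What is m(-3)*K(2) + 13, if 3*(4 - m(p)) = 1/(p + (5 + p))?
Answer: 130/3 ≈ 43.333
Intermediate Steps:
m(p) = 4 - 1/(3*(5 + 2*p)) (m(p) = 4 - 1/(3*(p + (5 + p))) = 4 - 1/(3*(5 + 2*p)))
K(t) = -3 + t² + 3*t
m(-3)*K(2) + 13 = ((59 + 24*(-3))/(3*(5 + 2*(-3))))*(-3 + 2² + 3*2) + 13 = ((59 - 72)/(3*(5 - 6)))*(-3 + 4 + 6) + 13 = ((⅓)*(-13)/(-1))*7 + 13 = ((⅓)*(-1)*(-13))*7 + 13 = (13/3)*7 + 13 = 91/3 + 13 = 130/3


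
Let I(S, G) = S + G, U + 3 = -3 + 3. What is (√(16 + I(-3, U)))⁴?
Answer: 100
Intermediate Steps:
U = -3 (U = -3 + (-3 + 3) = -3 + 0 = -3)
I(S, G) = G + S
(√(16 + I(-3, U)))⁴ = (√(16 + (-3 - 3)))⁴ = (√(16 - 6))⁴ = (√10)⁴ = 100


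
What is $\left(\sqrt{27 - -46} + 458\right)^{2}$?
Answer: $\left(458 + \sqrt{73}\right)^{2} \approx 2.1766 \cdot 10^{5}$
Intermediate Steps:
$\left(\sqrt{27 - -46} + 458\right)^{2} = \left(\sqrt{27 + \left(-34 + 80\right)} + 458\right)^{2} = \left(\sqrt{27 + 46} + 458\right)^{2} = \left(\sqrt{73} + 458\right)^{2} = \left(458 + \sqrt{73}\right)^{2}$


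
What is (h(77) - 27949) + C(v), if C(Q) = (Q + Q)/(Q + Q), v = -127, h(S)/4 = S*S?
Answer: -4232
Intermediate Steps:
h(S) = 4*S**2 (h(S) = 4*(S*S) = 4*S**2)
C(Q) = 1 (C(Q) = (2*Q)/((2*Q)) = (2*Q)*(1/(2*Q)) = 1)
(h(77) - 27949) + C(v) = (4*77**2 - 27949) + 1 = (4*5929 - 27949) + 1 = (23716 - 27949) + 1 = -4233 + 1 = -4232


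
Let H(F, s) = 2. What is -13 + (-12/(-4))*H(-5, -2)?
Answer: -7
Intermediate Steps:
-13 + (-12/(-4))*H(-5, -2) = -13 - 12/(-4)*2 = -13 - 12*(-¼)*2 = -13 + 3*2 = -13 + 6 = -7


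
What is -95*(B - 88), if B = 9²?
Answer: 665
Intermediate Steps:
B = 81
-95*(B - 88) = -95*(81 - 88) = -95*(-7) = 665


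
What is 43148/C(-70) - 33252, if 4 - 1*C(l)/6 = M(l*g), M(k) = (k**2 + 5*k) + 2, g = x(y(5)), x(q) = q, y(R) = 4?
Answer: -3840517031/115497 ≈ -33252.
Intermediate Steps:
g = 4
M(k) = 2 + k**2 + 5*k
C(l) = 12 - 120*l - 96*l**2 (C(l) = 24 - 6*(2 + (l*4)**2 + 5*(l*4)) = 24 - 6*(2 + (4*l)**2 + 5*(4*l)) = 24 - 6*(2 + 16*l**2 + 20*l) = 24 + (-12 - 120*l - 96*l**2) = 12 - 120*l - 96*l**2)
43148/C(-70) - 33252 = 43148/(12 - 120*(-70) - 96*(-70)**2) - 33252 = 43148/(12 + 8400 - 96*4900) - 33252 = 43148/(12 + 8400 - 470400) - 33252 = 43148/(-461988) - 33252 = 43148*(-1/461988) - 33252 = -10787/115497 - 33252 = -3840517031/115497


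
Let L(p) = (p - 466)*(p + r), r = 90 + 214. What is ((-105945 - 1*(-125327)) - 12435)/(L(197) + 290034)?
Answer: 6947/155265 ≈ 0.044743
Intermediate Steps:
r = 304
L(p) = (-466 + p)*(304 + p) (L(p) = (p - 466)*(p + 304) = (-466 + p)*(304 + p))
((-105945 - 1*(-125327)) - 12435)/(L(197) + 290034) = ((-105945 - 1*(-125327)) - 12435)/((-141664 + 197² - 162*197) + 290034) = ((-105945 + 125327) - 12435)/((-141664 + 38809 - 31914) + 290034) = (19382 - 12435)/(-134769 + 290034) = 6947/155265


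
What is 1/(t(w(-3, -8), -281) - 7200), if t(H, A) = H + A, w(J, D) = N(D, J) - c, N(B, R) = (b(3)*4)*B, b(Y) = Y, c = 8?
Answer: -1/7585 ≈ -0.00013184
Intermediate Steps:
N(B, R) = 12*B (N(B, R) = (3*4)*B = 12*B)
w(J, D) = -8 + 12*D (w(J, D) = 12*D - 1*8 = 12*D - 8 = -8 + 12*D)
t(H, A) = A + H
1/(t(w(-3, -8), -281) - 7200) = 1/((-281 + (-8 + 12*(-8))) - 7200) = 1/((-281 + (-8 - 96)) - 7200) = 1/((-281 - 104) - 7200) = 1/(-385 - 7200) = 1/(-7585) = -1/7585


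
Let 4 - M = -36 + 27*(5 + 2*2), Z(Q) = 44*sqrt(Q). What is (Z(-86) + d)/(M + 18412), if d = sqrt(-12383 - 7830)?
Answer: I*(sqrt(20213) + 44*sqrt(86))/18209 ≈ 0.030216*I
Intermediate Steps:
M = -203 (M = 4 - (-36 + 27*(5 + 2*2)) = 4 - (-36 + 27*(5 + 4)) = 4 - (-36 + 27*9) = 4 - (-36 + 243) = 4 - 1*207 = 4 - 207 = -203)
d = I*sqrt(20213) (d = sqrt(-20213) = I*sqrt(20213) ≈ 142.17*I)
(Z(-86) + d)/(M + 18412) = (44*sqrt(-86) + I*sqrt(20213))/(-203 + 18412) = (44*(I*sqrt(86)) + I*sqrt(20213))/18209 = (44*I*sqrt(86) + I*sqrt(20213))*(1/18209) = (I*sqrt(20213) + 44*I*sqrt(86))*(1/18209) = I*sqrt(20213)/18209 + 44*I*sqrt(86)/18209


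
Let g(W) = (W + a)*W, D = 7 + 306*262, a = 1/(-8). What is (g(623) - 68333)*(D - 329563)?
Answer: -79732584885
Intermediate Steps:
a = -⅛ ≈ -0.12500
D = 80179 (D = 7 + 80172 = 80179)
g(W) = W*(-⅛ + W) (g(W) = (W - ⅛)*W = (-⅛ + W)*W = W*(-⅛ + W))
(g(623) - 68333)*(D - 329563) = (623*(-⅛ + 623) - 68333)*(80179 - 329563) = (623*(4983/8) - 68333)*(-249384) = (3104409/8 - 68333)*(-249384) = (2557745/8)*(-249384) = -79732584885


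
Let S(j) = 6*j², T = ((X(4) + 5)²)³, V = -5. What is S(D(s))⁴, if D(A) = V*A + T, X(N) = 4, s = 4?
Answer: 8243558037943538823028277852262074955423870775056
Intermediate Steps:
T = 531441 (T = ((4 + 5)²)³ = (9²)³ = 81³ = 531441)
D(A) = 531441 - 5*A (D(A) = -5*A + 531441 = 531441 - 5*A)
S(D(s))⁴ = (6*(531441 - 5*4)²)⁴ = (6*(531441 - 20)²)⁴ = (6*531421²)⁴ = (6*282408279241)⁴ = 1694449675446⁴ = 8243558037943538823028277852262074955423870775056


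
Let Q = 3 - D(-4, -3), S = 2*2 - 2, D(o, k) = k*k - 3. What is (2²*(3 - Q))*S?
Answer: 48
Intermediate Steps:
D(o, k) = -3 + k² (D(o, k) = k² - 3 = -3 + k²)
S = 2 (S = 4 - 2 = 2)
Q = -3 (Q = 3 - (-3 + (-3)²) = 3 - (-3 + 9) = 3 - 1*6 = 3 - 6 = -3)
(2²*(3 - Q))*S = (2²*(3 - 1*(-3)))*2 = (4*(3 + 3))*2 = (4*6)*2 = 24*2 = 48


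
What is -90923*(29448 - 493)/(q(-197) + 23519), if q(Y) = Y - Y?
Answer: -2632675465/23519 ≈ -1.1194e+5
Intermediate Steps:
q(Y) = 0
-90923*(29448 - 493)/(q(-197) + 23519) = -90923*(29448 - 493)/(0 + 23519) = -90923/(23519/28955) = -90923/(23519*(1/28955)) = -90923/23519/28955 = -90923*28955/23519 = -2632675465/23519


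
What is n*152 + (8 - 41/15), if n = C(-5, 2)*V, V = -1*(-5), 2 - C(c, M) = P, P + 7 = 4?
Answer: 57079/15 ≈ 3805.3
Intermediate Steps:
P = -3 (P = -7 + 4 = -3)
C(c, M) = 5 (C(c, M) = 2 - 1*(-3) = 2 + 3 = 5)
V = 5
n = 25 (n = 5*5 = 25)
n*152 + (8 - 41/15) = 25*152 + (8 - 41/15) = 3800 + (8 - 41*1/15) = 3800 + (8 - 41/15) = 3800 + 79/15 = 57079/15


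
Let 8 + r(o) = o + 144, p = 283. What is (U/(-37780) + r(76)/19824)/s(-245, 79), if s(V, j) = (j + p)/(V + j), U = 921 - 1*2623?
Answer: -216577129/8472505020 ≈ -0.025562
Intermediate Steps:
U = -1702 (U = 921 - 2623 = -1702)
r(o) = 136 + o (r(o) = -8 + (o + 144) = -8 + (144 + o) = 136 + o)
s(V, j) = (283 + j)/(V + j) (s(V, j) = (j + 283)/(V + j) = (283 + j)/(V + j))
(U/(-37780) + r(76)/19824)/s(-245, 79) = (-1702/(-37780) + (136 + 76)/19824)/(((283 + 79)/(-245 + 79))) = (-1702*(-1/37780) + 212*(1/19824))/((362/(-166))) = (851/18890 + 53/4956)/((-1/166*362)) = 2609363/(46809420*(-181/83)) = (2609363/46809420)*(-83/181) = -216577129/8472505020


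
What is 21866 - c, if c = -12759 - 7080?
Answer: 41705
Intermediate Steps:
c = -19839
21866 - c = 21866 - 1*(-19839) = 21866 + 19839 = 41705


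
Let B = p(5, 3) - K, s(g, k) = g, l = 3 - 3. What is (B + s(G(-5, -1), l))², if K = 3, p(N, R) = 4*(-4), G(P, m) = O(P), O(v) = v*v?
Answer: 36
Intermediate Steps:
O(v) = v²
G(P, m) = P²
p(N, R) = -16
l = 0
B = -19 (B = -16 - 1*3 = -16 - 3 = -19)
(B + s(G(-5, -1), l))² = (-19 + (-5)²)² = (-19 + 25)² = 6² = 36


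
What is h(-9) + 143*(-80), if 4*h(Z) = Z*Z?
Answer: -45679/4 ≈ -11420.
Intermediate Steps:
h(Z) = Z²/4 (h(Z) = (Z*Z)/4 = Z²/4)
h(-9) + 143*(-80) = (¼)*(-9)² + 143*(-80) = (¼)*81 - 11440 = 81/4 - 11440 = -45679/4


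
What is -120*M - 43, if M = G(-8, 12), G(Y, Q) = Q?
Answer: -1483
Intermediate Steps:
M = 12
-120*M - 43 = -120*12 - 43 = -1440 - 43 = -1483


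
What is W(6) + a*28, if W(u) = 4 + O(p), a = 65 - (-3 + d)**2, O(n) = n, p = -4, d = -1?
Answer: 1372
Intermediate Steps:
a = 49 (a = 65 - (-3 - 1)**2 = 65 - 1*(-4)**2 = 65 - 1*16 = 65 - 16 = 49)
W(u) = 0 (W(u) = 4 - 4 = 0)
W(6) + a*28 = 0 + 49*28 = 0 + 1372 = 1372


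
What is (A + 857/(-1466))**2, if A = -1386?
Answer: 4132003449289/2149156 ≈ 1.9226e+6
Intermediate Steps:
(A + 857/(-1466))**2 = (-1386 + 857/(-1466))**2 = (-1386 + 857*(-1/1466))**2 = (-1386 - 857/1466)**2 = (-2032733/1466)**2 = 4132003449289/2149156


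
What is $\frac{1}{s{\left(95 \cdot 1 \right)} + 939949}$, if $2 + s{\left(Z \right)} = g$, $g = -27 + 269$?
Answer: $\frac{1}{940189} \approx 1.0636 \cdot 10^{-6}$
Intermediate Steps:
$g = 242$
$s{\left(Z \right)} = 240$ ($s{\left(Z \right)} = -2 + 242 = 240$)
$\frac{1}{s{\left(95 \cdot 1 \right)} + 939949} = \frac{1}{240 + 939949} = \frac{1}{940189}$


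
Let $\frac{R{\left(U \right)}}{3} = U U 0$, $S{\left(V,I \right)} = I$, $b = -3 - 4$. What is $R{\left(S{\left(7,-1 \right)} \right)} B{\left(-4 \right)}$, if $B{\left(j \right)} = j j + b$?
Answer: $0$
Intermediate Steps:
$b = -7$
$B{\left(j \right)} = -7 + j^{2}$ ($B{\left(j \right)} = j j - 7 = j^{2} - 7 = -7 + j^{2}$)
$R{\left(U \right)} = 0$ ($R{\left(U \right)} = 3 U U 0 = 3 U^{2} \cdot 0 = 3 \cdot 0 = 0$)
$R{\left(S{\left(7,-1 \right)} \right)} B{\left(-4 \right)} = 0 \left(-7 + \left(-4\right)^{2}\right) = 0 \left(-7 + 16\right) = 0 \cdot 9 = 0$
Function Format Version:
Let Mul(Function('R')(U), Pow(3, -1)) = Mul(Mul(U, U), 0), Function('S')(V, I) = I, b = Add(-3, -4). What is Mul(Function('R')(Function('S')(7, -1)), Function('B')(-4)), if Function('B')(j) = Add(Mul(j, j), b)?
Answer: 0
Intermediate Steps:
b = -7
Function('B')(j) = Add(-7, Pow(j, 2)) (Function('B')(j) = Add(Mul(j, j), -7) = Add(Pow(j, 2), -7) = Add(-7, Pow(j, 2)))
Function('R')(U) = 0 (Function('R')(U) = Mul(3, Mul(Mul(U, U), 0)) = Mul(3, Mul(Pow(U, 2), 0)) = Mul(3, 0) = 0)
Mul(Function('R')(Function('S')(7, -1)), Function('B')(-4)) = Mul(0, Add(-7, Pow(-4, 2))) = Mul(0, Add(-7, 16)) = Mul(0, 9) = 0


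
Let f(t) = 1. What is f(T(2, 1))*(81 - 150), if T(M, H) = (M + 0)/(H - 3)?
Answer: -69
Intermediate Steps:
T(M, H) = M/(-3 + H)
f(T(2, 1))*(81 - 150) = 1*(81 - 150) = 1*(-69) = -69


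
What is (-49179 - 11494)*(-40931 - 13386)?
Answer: 3295575341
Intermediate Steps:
(-49179 - 11494)*(-40931 - 13386) = -60673*(-54317) = 3295575341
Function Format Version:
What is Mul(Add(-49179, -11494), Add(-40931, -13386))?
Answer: 3295575341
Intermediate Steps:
Mul(Add(-49179, -11494), Add(-40931, -13386)) = Mul(-60673, -54317) = 3295575341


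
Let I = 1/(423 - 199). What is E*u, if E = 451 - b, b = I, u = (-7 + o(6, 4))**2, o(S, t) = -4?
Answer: 12223783/224 ≈ 54570.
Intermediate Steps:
I = 1/224 ≈ 0.0044643
u = 121 (u = (-7 - 4)**2 = (-11)**2 = 121)
b = 1/224 ≈ 0.0044643
E = 101023/224 (E = 451 - 1*1/224 = 451 - 1/224 = 101023/224 ≈ 451.00)
E*u = (101023/224)*121 = 12223783/224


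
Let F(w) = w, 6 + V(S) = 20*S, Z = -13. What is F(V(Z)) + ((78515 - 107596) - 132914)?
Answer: -162261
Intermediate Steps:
V(S) = -6 + 20*S
F(V(Z)) + ((78515 - 107596) - 132914) = (-6 + 20*(-13)) + ((78515 - 107596) - 132914) = (-6 - 260) + (-29081 - 132914) = -266 - 161995 = -162261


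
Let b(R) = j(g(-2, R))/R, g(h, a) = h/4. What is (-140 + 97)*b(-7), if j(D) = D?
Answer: -43/14 ≈ -3.0714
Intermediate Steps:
g(h, a) = h/4 (g(h, a) = h*(1/4) = h/4)
b(R) = -1/(2*R) (b(R) = ((1/4)*(-2))/R = -1/(2*R))
(-140 + 97)*b(-7) = (-140 + 97)*(-1/2/(-7)) = -(-43)*(-1)/(2*7) = -43*1/14 = -43/14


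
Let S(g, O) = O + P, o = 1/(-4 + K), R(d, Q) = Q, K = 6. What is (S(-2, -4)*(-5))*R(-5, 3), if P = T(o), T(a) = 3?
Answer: 15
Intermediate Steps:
o = 1/2 (o = 1/(-4 + 6) = 1/2 ≈ 0.50000)
P = 3
S(g, O) = 3 + O (S(g, O) = O + 3 = 3 + O)
(S(-2, -4)*(-5))*R(-5, 3) = ((3 - 4)*(-5))*3 = -1*(-5)*3 = 5*3 = 15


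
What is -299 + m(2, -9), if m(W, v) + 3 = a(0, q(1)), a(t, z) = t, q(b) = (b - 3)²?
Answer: -302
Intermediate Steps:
q(b) = (-3 + b)²
m(W, v) = -3 (m(W, v) = -3 + 0 = -3)
-299 + m(2, -9) = -299 - 3 = -302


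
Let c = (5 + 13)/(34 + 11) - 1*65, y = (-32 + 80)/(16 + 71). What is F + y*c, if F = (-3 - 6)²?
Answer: 6577/145 ≈ 45.359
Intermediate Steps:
y = 16/29 (y = 48/87 = 48*(1/87) = 16/29 ≈ 0.55172)
c = -323/5 (c = 18/45 - 65 = 18*(1/45) - 65 = ⅖ - 65 = -323/5 ≈ -64.600)
F = 81 (F = (-9)² = 81)
F + y*c = 81 + (16/29)*(-323/5) = 81 - 5168/145 = 6577/145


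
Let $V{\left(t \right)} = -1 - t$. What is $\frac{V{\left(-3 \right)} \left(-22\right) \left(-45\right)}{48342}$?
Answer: $\frac{330}{8057} \approx 0.040958$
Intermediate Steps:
$\frac{V{\left(-3 \right)} \left(-22\right) \left(-45\right)}{48342} = \frac{\left(-1 - -3\right) \left(-22\right) \left(-45\right)}{48342} = \left(-1 + 3\right) \left(-22\right) \left(-45\right) \frac{1}{48342} = 2 \left(-22\right) \left(-45\right) \frac{1}{48342} = \left(-44\right) \left(-45\right) \frac{1}{48342} = 1980 \cdot \frac{1}{48342} = \frac{330}{8057}$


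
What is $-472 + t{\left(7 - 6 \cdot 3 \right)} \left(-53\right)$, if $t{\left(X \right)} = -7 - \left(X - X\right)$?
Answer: $-101$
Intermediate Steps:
$t{\left(X \right)} = -7$ ($t{\left(X \right)} = -7 - 0 = -7 + 0 = -7$)
$-472 + t{\left(7 - 6 \cdot 3 \right)} \left(-53\right) = -472 - -371 = -472 + 371 = -101$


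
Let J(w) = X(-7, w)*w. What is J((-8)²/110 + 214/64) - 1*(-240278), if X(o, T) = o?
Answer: 422840917/1760 ≈ 2.4025e+5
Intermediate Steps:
J(w) = -7*w
J((-8)²/110 + 214/64) - 1*(-240278) = -7*((-8)²/110 + 214/64) - 1*(-240278) = -7*(64*(1/110) + 214*(1/64)) + 240278 = -7*(32/55 + 107/32) + 240278 = -7*6909/1760 + 240278 = -48363/1760 + 240278 = 422840917/1760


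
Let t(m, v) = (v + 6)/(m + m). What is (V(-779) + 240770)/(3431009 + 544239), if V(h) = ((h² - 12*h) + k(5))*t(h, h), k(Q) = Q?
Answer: 425718811/3096718192 ≈ 0.13747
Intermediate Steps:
t(m, v) = (6 + v)/(2*m) (t(m, v) = (6 + v)/((2*m)) = (6 + v)*(1/(2*m)) = (6 + v)/(2*m))
V(h) = (6 + h)*(5 + h² - 12*h)/(2*h) (V(h) = ((h² - 12*h) + 5)*((6 + h)/(2*h)) = (5 + h² - 12*h)*((6 + h)/(2*h)) = (6 + h)*(5 + h² - 12*h)/(2*h))
(V(-779) + 240770)/(3431009 + 544239) = ((½)*(6 - 779)*(5 + (-779)² - 12*(-779))/(-779) + 240770)/(3431009 + 544239) = ((½)*(-1/779)*(-773)*(5 + 606841 + 9348) + 240770)/3975248 = ((½)*(-1/779)*(-773)*616194 + 240770)*(1/3975248) = (238158981/779 + 240770)*(1/3975248) = (425718811/779)*(1/3975248) = 425718811/3096718192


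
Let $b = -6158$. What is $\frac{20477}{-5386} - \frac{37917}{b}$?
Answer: $\frac{19530899}{8291747} \approx 2.3555$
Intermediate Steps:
$\frac{20477}{-5386} - \frac{37917}{b} = \frac{20477}{-5386} - \frac{37917}{-6158} = 20477 \left(- \frac{1}{5386}\right) - - \frac{37917}{6158} = - \frac{20477}{5386} + \frac{37917}{6158} = \frac{19530899}{8291747}$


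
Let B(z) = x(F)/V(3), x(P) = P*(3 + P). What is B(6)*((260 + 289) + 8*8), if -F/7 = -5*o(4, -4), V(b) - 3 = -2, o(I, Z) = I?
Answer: 12272260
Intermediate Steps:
V(b) = 1 (V(b) = 3 - 2 = 1)
F = 140 (F = -(-35)*4 = -7*(-20) = 140)
B(z) = 20020 (B(z) = (140*(3 + 140))/1 = (140*143)*1 = 20020*1 = 20020)
B(6)*((260 + 289) + 8*8) = 20020*((260 + 289) + 8*8) = 20020*(549 + 64) = 20020*613 = 12272260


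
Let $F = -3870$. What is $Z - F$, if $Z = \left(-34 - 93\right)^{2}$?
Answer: $19999$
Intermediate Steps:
$Z = 16129$ ($Z = \left(-127\right)^{2} = 16129$)
$Z - F = 16129 - -3870 = 16129 + 3870 = 19999$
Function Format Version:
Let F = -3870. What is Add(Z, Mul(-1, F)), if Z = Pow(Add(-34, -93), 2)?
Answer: 19999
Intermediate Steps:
Z = 16129 (Z = Pow(-127, 2) = 16129)
Add(Z, Mul(-1, F)) = Add(16129, Mul(-1, -3870)) = Add(16129, 3870) = 19999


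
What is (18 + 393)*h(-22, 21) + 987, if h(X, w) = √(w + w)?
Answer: 987 + 411*√42 ≈ 3650.6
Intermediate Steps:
h(X, w) = √2*√w (h(X, w) = √(2*w) = √2*√w)
(18 + 393)*h(-22, 21) + 987 = (18 + 393)*(√2*√21) + 987 = 411*√42 + 987 = 987 + 411*√42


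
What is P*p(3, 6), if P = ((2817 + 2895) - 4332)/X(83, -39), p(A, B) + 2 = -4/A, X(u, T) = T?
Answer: 4600/39 ≈ 117.95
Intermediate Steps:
p(A, B) = -2 - 4/A
P = -460/13 (P = ((2817 + 2895) - 4332)/(-39) = (5712 - 4332)*(-1/39) = 1380*(-1/39) = -460/13 ≈ -35.385)
P*p(3, 6) = -460*(-2 - 4/3)/13 = -460/13*(-10/3) = 4600/39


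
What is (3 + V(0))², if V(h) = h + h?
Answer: 9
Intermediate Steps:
V(h) = 2*h
(3 + V(0))² = (3 + 2*0)² = (3 + 0)² = 3² = 9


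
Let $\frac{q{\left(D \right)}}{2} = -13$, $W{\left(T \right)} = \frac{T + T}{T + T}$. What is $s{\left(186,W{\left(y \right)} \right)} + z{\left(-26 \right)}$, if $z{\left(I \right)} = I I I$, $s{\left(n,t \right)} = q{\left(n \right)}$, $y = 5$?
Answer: $-17602$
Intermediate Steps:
$W{\left(T \right)} = 1$ ($W{\left(T \right)} = \frac{2 T}{2 T} = 2 T \frac{1}{2 T} = 1$)
$q{\left(D \right)} = -26$ ($q{\left(D \right)} = 2 \left(-13\right) = -26$)
$s{\left(n,t \right)} = -26$
$z{\left(I \right)} = I^{3}$ ($z{\left(I \right)} = I^{2} I = I^{3}$)
$s{\left(186,W{\left(y \right)} \right)} + z{\left(-26 \right)} = -26 + \left(-26\right)^{3} = -26 - 17576 = -17602$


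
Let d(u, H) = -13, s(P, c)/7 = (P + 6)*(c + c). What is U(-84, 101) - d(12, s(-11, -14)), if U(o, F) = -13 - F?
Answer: -101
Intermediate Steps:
s(P, c) = 14*c*(6 + P) (s(P, c) = 7*((P + 6)*(c + c)) = 7*((6 + P)*(2*c)) = 7*(2*c*(6 + P)) = 14*c*(6 + P))
U(-84, 101) - d(12, s(-11, -14)) = (-13 - 1*101) - 1*(-13) = (-13 - 101) + 13 = -114 + 13 = -101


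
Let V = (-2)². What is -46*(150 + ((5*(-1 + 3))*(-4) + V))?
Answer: -5244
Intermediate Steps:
V = 4
-46*(150 + ((5*(-1 + 3))*(-4) + V)) = -46*(150 + ((5*(-1 + 3))*(-4) + 4)) = -46*(150 + ((5*2)*(-4) + 4)) = -46*(150 + (10*(-4) + 4)) = -46*(150 + (-40 + 4)) = -46*(150 - 36) = -46*114 = -5244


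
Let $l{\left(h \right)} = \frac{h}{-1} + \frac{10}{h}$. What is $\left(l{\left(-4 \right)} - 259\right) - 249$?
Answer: $- \frac{1013}{2} \approx -506.5$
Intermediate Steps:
$l{\left(h \right)} = - h + \frac{10}{h}$ ($l{\left(h \right)} = h \left(-1\right) + \frac{10}{h} = - h + \frac{10}{h}$)
$\left(l{\left(-4 \right)} - 259\right) - 249 = \left(\left(\left(-1\right) \left(-4\right) + \frac{10}{-4}\right) - 259\right) - 249 = \left(\left(4 + 10 \left(- \frac{1}{4}\right)\right) - 259\right) - 249 = \left(\left(4 - \frac{5}{2}\right) - 259\right) - 249 = \left(\frac{3}{2} - 259\right) - 249 = - \frac{515}{2} - 249 = - \frac{1013}{2}$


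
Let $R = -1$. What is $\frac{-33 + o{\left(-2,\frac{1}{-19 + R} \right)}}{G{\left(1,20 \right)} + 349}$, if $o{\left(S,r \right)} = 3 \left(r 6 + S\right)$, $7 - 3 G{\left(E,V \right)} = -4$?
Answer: $- \frac{1197}{10580} \approx -0.11314$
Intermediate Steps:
$G{\left(E,V \right)} = \frac{11}{3}$ ($G{\left(E,V \right)} = \frac{7}{3} - - \frac{4}{3} = \frac{7}{3} + \frac{4}{3} = \frac{11}{3}$)
$o{\left(S,r \right)} = 3 S + 18 r$ ($o{\left(S,r \right)} = 3 \left(6 r + S\right) = 3 \left(S + 6 r\right) = 3 S + 18 r$)
$\frac{-33 + o{\left(-2,\frac{1}{-19 + R} \right)}}{G{\left(1,20 \right)} + 349} = \frac{-33 + \left(3 \left(-2\right) + \frac{18}{-19 - 1}\right)}{\frac{11}{3} + 349} = \frac{-33 - \left(6 - \frac{18}{-20}\right)}{\frac{1058}{3}} = \left(-33 + \left(-6 + 18 \left(- \frac{1}{20}\right)\right)\right) \frac{3}{1058} = \left(-33 - \frac{69}{10}\right) \frac{3}{1058} = \left(- \frac{399}{10}\right) \frac{3}{1058} = - \frac{1197}{10580}$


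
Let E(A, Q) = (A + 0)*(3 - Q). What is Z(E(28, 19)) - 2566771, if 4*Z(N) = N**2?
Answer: -2516595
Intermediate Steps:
E(A, Q) = A*(3 - Q)
Z(N) = N**2/4
Z(E(28, 19)) - 2566771 = (28*(3 - 1*19))**2/4 - 2566771 = (28*(3 - 19))**2/4 - 2566771 = (28*(-16))**2/4 - 2566771 = (1/4)*(-448)**2 - 2566771 = (1/4)*200704 - 2566771 = 50176 - 2566771 = -2516595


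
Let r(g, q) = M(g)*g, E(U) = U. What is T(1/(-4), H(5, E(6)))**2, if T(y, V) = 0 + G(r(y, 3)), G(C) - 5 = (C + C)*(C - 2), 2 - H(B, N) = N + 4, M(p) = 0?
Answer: 25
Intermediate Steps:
H(B, N) = -2 - N (H(B, N) = 2 - (N + 4) = 2 - (4 + N) = 2 + (-4 - N) = -2 - N)
r(g, q) = 0 (r(g, q) = 0*g = 0)
G(C) = 5 + 2*C*(-2 + C) (G(C) = 5 + (C + C)*(C - 2) = 5 + (2*C)*(-2 + C) = 5 + 2*C*(-2 + C))
T(y, V) = 5 (T(y, V) = 0 + (5 - 4*0 + 2*0**2) = 0 + (5 + 0 + 2*0) = 0 + (5 + 0 + 0) = 0 + 5 = 5)
T(1/(-4), H(5, E(6)))**2 = 5**2 = 25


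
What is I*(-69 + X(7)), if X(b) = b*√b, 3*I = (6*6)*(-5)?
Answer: 4140 - 420*√7 ≈ 3028.8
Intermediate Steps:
I = -60 (I = ((6*6)*(-5))/3 = (36*(-5))/3 = (⅓)*(-180) = -60)
X(b) = b^(3/2)
I*(-69 + X(7)) = -60*(-69 + 7^(3/2)) = -60*(-69 + 7*√7) = 4140 - 420*√7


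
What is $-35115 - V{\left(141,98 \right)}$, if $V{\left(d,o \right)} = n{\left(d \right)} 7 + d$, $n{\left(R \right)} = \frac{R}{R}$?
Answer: $-35263$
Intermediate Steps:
$n{\left(R \right)} = 1$
$V{\left(d,o \right)} = 7 + d$ ($V{\left(d,o \right)} = 1 \cdot 7 + d = 7 + d$)
$-35115 - V{\left(141,98 \right)} = -35115 - \left(7 + 141\right) = -35115 - 148 = -35263$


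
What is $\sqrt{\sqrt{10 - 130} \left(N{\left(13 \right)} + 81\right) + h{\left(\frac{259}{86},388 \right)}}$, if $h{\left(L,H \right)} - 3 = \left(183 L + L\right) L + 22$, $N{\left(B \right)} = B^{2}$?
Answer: $\frac{\sqrt{3131951 + 924500 i \sqrt{30}}}{43} \approx 49.568 + 27.625 i$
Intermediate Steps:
$h{\left(L,H \right)} = 25 + 184 L^{2}$ ($h{\left(L,H \right)} = 3 + \left(\left(183 L + L\right) L + 22\right) = 3 + \left(184 L L + 22\right) = 3 + \left(184 L^{2} + 22\right) = 3 + \left(22 + 184 L^{2}\right) = 25 + 184 L^{2}$)
$\sqrt{\sqrt{10 - 130} \left(N{\left(13 \right)} + 81\right) + h{\left(\frac{259}{86},388 \right)}} = \sqrt{\sqrt{10 - 130} \left(13^{2} + 81\right) + \left(25 + 184 \left(\frac{259}{86}\right)^{2}\right)} = \sqrt{\sqrt{-120} \left(169 + 81\right) + \left(25 + 184 \left(259 \cdot \frac{1}{86}\right)^{2}\right)} = \sqrt{2 i \sqrt{30} \cdot 250 + \left(25 + 184 \left(\frac{259}{86}\right)^{2}\right)} = \sqrt{500 i \sqrt{30} + \left(25 + 184 \cdot \frac{67081}{7396}\right)} = \sqrt{500 i \sqrt{30} + \left(25 + \frac{3085726}{1849}\right)} = \sqrt{500 i \sqrt{30} + \frac{3131951}{1849}} = \sqrt{\frac{3131951}{1849} + 500 i \sqrt{30}}$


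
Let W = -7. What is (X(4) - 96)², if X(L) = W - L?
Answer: 11449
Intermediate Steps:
X(L) = -7 - L
(X(4) - 96)² = ((-7 - 1*4) - 96)² = ((-7 - 4) - 96)² = (-11 - 96)² = (-107)² = 11449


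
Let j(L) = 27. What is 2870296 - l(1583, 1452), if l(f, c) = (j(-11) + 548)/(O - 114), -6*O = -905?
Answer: 634331966/221 ≈ 2.8703e+6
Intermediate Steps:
O = 905/6 (O = -1/6*(-905) = 905/6 ≈ 150.83)
l(f, c) = 3450/221 (l(f, c) = (27 + 548)/(905/6 - 114) = 575/(221/6) = 575*(6/221) = 3450/221)
2870296 - l(1583, 1452) = 2870296 - 1*3450/221 = 2870296 - 3450/221 = 634331966/221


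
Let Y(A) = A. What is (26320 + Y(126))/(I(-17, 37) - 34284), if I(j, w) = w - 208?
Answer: -26446/34455 ≈ -0.76755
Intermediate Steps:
I(j, w) = -208 + w
(26320 + Y(126))/(I(-17, 37) - 34284) = (26320 + 126)/((-208 + 37) - 34284) = 26446/(-171 - 34284) = 26446/(-34455) = 26446*(-1/34455) = -26446/34455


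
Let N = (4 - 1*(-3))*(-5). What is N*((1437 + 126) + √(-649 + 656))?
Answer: -54705 - 35*√7 ≈ -54798.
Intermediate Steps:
N = -35 (N = (4 + 3)*(-5) = 7*(-5) = -35)
N*((1437 + 126) + √(-649 + 656)) = -35*((1437 + 126) + √(-649 + 656)) = -35*(1563 + √7) = -54705 - 35*√7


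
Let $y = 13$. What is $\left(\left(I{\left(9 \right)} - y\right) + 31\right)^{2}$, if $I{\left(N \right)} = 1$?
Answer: $361$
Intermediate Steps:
$\left(\left(I{\left(9 \right)} - y\right) + 31\right)^{2} = \left(\left(1 - 13\right) + 31\right)^{2} = \left(-12 + 31\right)^{2} = 19^{2} = 361$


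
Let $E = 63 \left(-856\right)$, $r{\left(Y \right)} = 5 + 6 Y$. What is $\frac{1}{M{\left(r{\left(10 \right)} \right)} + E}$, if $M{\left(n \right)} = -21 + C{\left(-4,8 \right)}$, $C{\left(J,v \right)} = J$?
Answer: $- \frac{1}{53953} \approx -1.8535 \cdot 10^{-5}$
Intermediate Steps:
$M{\left(n \right)} = -25$ ($M{\left(n \right)} = -21 - 4 = -25$)
$E = -53928$
$\frac{1}{M{\left(r{\left(10 \right)} \right)} + E} = \frac{1}{-25 - 53928} = \frac{1}{-53953} = - \frac{1}{53953}$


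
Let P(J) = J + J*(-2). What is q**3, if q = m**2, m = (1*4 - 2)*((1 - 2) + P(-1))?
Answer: 0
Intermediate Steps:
P(J) = -J (P(J) = J - 2*J = -J)
m = 0 (m = (1*4 - 2)*((1 - 2) - 1*(-1)) = (4 - 2)*(-1 + 1) = 2*0 = 0)
q = 0 (q = 0**2 = 0)
q**3 = 0**3 = 0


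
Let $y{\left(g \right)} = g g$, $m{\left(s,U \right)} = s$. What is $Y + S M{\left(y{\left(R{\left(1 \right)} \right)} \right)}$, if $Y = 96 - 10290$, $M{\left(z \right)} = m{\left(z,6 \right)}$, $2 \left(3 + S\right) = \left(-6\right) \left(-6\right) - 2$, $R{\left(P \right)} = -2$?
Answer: $-10138$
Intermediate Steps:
$y{\left(g \right)} = g^{2}$
$S = 14$ ($S = -3 + \frac{\left(-6\right) \left(-6\right) - 2}{2} = -3 + \frac{36 - 2}{2} = -3 + \frac{1}{2} \cdot 34 = -3 + 17 = 14$)
$M{\left(z \right)} = z$
$Y = -10194$ ($Y = 96 - 10290 = -10194$)
$Y + S M{\left(y{\left(R{\left(1 \right)} \right)} \right)} = -10194 + 14 \left(-2\right)^{2} = -10194 + 14 \cdot 4 = -10194 + 56 = -10138$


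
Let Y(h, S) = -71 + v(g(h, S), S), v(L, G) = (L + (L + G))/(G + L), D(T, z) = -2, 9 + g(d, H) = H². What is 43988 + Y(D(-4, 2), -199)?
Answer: 1730101366/39393 ≈ 43919.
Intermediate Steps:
g(d, H) = -9 + H²
v(L, G) = (G + 2*L)/(G + L) (v(L, G) = (L + (G + L))/(G + L) = (G + 2*L)/(G + L))
Y(h, S) = -71 + (-18 + S + 2*S²)/(-9 + S + S²) (Y(h, S) = -71 + (S + 2*(-9 + S²))/(S + (-9 + S²)) = -71 + (S + (-18 + 2*S²))/(-9 + S + S²) = -71 + (-18 + S + 2*S²)/(-9 + S + S²))
43988 + Y(D(-4, 2), -199) = 43988 + (621 - 70*(-199) - 69*(-199)²)/(-9 - 199 + (-199)²) = 43988 + (621 + 13930 - 69*39601)/(-9 - 199 + 39601) = 43988 + (621 + 13930 - 2732469)/39393 = 43988 + (1/39393)*(-2717918) = 43988 - 2717918/39393 = 1730101366/39393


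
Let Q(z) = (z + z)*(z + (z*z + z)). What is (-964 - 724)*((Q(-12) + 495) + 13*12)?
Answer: 3762552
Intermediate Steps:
Q(z) = 2*z*(z² + 2*z) (Q(z) = (2*z)*(z + (z² + z)) = (2*z)*(z + (z + z²)) = (2*z)*(z² + 2*z) = 2*z*(z² + 2*z))
(-964 - 724)*((Q(-12) + 495) + 13*12) = (-964 - 724)*((2*(-12)²*(2 - 12) + 495) + 13*12) = -1688*((2*144*(-10) + 495) + 156) = -1688*((-2880 + 495) + 156) = -1688*(-2385 + 156) = -1688*(-2229) = 3762552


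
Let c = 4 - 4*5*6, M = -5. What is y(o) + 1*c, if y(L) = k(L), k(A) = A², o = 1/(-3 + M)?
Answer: -7423/64 ≈ -115.98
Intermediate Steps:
o = -⅛ (o = 1/(-3 - 5) = 1/(-8) = -⅛ ≈ -0.12500)
y(L) = L²
c = -116 (c = 4 - 20*6 = 4 - 120 = -116)
y(o) + 1*c = (-⅛)² + 1*(-116) = 1/64 - 116 = -7423/64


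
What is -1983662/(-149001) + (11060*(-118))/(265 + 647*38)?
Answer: -145162240718/3702823851 ≈ -39.203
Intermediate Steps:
-1983662/(-149001) + (11060*(-118))/(265 + 647*38) = -1983662*(-1/149001) - 1305080/(265 + 24586) = 1983662/149001 - 1305080/24851 = -145162240718/3702823851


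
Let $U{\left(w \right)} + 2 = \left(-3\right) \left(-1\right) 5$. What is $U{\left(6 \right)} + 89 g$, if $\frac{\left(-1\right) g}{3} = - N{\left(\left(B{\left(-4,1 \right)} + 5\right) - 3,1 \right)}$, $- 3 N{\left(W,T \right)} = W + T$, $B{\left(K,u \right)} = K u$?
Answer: $102$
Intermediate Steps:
$U{\left(w \right)} = 13$ ($U{\left(w \right)} = -2 + \left(-3\right) \left(-1\right) 5 = -2 + 3 \cdot 5 = -2 + 15 = 13$)
$N{\left(W,T \right)} = - \frac{T}{3} - \frac{W}{3}$ ($N{\left(W,T \right)} = - \frac{W + T}{3} = - \frac{T + W}{3} = - \frac{T}{3} - \frac{W}{3}$)
$g = 1$ ($g = - 3 \left(- (\left(- \frac{1}{3}\right) 1 - \frac{\left(\left(-4\right) 1 + 5\right) - 3}{3})\right) = - 3 \left(- (- \frac{1}{3} - \frac{\left(-4 + 5\right) - 3}{3})\right) = - 3 \left(- (- \frac{1}{3} - \frac{1 - 3}{3})\right) = - 3 \left(- (- \frac{1}{3} - - \frac{2}{3})\right) = - 3 \left(- (- \frac{1}{3} + \frac{2}{3})\right) = - 3 \left(\left(-1\right) \frac{1}{3}\right) = \left(-3\right) \left(- \frac{1}{3}\right) = 1$)
$U{\left(6 \right)} + 89 g = 13 + 89 \cdot 1 = 13 + 89 = 102$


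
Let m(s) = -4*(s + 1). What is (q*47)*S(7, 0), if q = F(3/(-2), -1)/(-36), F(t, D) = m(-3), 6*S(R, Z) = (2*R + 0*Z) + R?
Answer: -329/9 ≈ -36.556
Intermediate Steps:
m(s) = -4 - 4*s (m(s) = -4*(1 + s) = -4 - 4*s)
S(R, Z) = R/2 (S(R, Z) = ((2*R + 0*Z) + R)/6 = ((2*R + 0) + R)/6 = (2*R + R)/6 = (3*R)/6 = R/2)
F(t, D) = 8 (F(t, D) = -4 - 4*(-3) = -4 + 12 = 8)
q = -2/9 (q = 8/(-36) = 8*(-1/36) = -2/9 ≈ -0.22222)
(q*47)*S(7, 0) = (-2/9*47)*((½)*7) = -94/9*7/2 = -329/9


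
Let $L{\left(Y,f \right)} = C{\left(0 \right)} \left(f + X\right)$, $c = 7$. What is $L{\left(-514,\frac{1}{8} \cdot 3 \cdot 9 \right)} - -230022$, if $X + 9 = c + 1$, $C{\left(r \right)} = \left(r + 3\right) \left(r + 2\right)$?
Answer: $\frac{920145}{4} \approx 2.3004 \cdot 10^{5}$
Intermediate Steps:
$C{\left(r \right)} = \left(2 + r\right) \left(3 + r\right)$ ($C{\left(r \right)} = \left(3 + r\right) \left(2 + r\right) = \left(2 + r\right) \left(3 + r\right)$)
$X = -1$ ($X = -9 + \left(7 + 1\right) = -9 + 8 = -1$)
$L{\left(Y,f \right)} = -6 + 6 f$ ($L{\left(Y,f \right)} = \left(6 + 0^{2} + 5 \cdot 0\right) \left(f - 1\right) = \left(6 + 0 + 0\right) \left(-1 + f\right) = 6 \left(-1 + f\right) = -6 + 6 f$)
$L{\left(-514,\frac{1}{8} \cdot 3 \cdot 9 \right)} - -230022 = \left(-6 + 6 \cdot \frac{1}{8} \cdot 3 \cdot 9\right) - -230022 = \left(-6 + 6 \cdot \frac{1}{8} \cdot 3 \cdot 9\right) + 230022 = \left(-6 + 6 \cdot \frac{3}{8} \cdot 9\right) + 230022 = \left(-6 + 6 \cdot \frac{27}{8}\right) + 230022 = \left(-6 + \frac{81}{4}\right) + 230022 = \frac{57}{4} + 230022 = \frac{920145}{4}$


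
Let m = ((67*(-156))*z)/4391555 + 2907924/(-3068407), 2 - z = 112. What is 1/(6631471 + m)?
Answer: 2695015620577/17871916083903521611 ≈ 1.5080e-7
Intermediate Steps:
z = -110 (z = 2 - 1*112 = 2 - 112 = -110)
m = -1848499857156/2695015620577 (m = ((67*(-156))*(-110))/4391555 + 2907924/(-3068407) = -10452*(-110)*(1/4391555) + 2907924*(-1/3068407) = 1149720*(1/4391555) - 2907924/3068407 = 229944/878311 - 2907924/3068407 = -1848499857156/2695015620577 ≈ -0.68590)
1/(6631471 + m) = 1/(6631471 - 1848499857156/2695015620577) = 1/(17871916083903521611/2695015620577) = 2695015620577/17871916083903521611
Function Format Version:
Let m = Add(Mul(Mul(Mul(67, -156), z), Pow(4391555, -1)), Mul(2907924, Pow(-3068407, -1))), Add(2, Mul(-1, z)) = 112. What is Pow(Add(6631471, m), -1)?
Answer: Rational(2695015620577, 17871916083903521611) ≈ 1.5080e-7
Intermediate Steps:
z = -110 (z = Add(2, Mul(-1, 112)) = Add(2, -112) = -110)
m = Rational(-1848499857156, 2695015620577) (m = Add(Mul(Mul(Mul(67, -156), -110), Pow(4391555, -1)), Mul(2907924, Pow(-3068407, -1))) = Add(Mul(Mul(-10452, -110), Rational(1, 4391555)), Mul(2907924, Rational(-1, 3068407))) = Add(Mul(1149720, Rational(1, 4391555)), Rational(-2907924, 3068407)) = Add(Rational(229944, 878311), Rational(-2907924, 3068407)) = Rational(-1848499857156, 2695015620577) ≈ -0.68590)
Pow(Add(6631471, m), -1) = Pow(Add(6631471, Rational(-1848499857156, 2695015620577)), -1) = Pow(Rational(17871916083903521611, 2695015620577), -1) = Rational(2695015620577, 17871916083903521611)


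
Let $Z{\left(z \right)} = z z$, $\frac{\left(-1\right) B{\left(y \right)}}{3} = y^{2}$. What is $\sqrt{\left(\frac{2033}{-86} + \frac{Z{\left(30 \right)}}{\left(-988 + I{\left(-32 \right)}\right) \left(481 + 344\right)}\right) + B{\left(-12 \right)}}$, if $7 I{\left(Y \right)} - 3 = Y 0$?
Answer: $\frac{i \sqrt{19486679365501942}}{6539698} \approx 21.346 i$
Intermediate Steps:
$I{\left(Y \right)} = \frac{3}{7}$ ($I{\left(Y \right)} = \frac{3}{7} + \frac{Y 0}{7} = \frac{3}{7} + \frac{1}{7} \cdot 0 = \frac{3}{7} + 0 = \frac{3}{7}$)
$B{\left(y \right)} = - 3 y^{2}$
$Z{\left(z \right)} = z^{2}$
$\sqrt{\left(\frac{2033}{-86} + \frac{Z{\left(30 \right)}}{\left(-988 + I{\left(-32 \right)}\right) \left(481 + 344\right)}\right) + B{\left(-12 \right)}} = \sqrt{\left(\frac{2033}{-86} + \frac{30^{2}}{\left(-988 + \frac{3}{7}\right) \left(481 + 344\right)}\right) - 3 \left(-12\right)^{2}} = \sqrt{\left(2033 \left(- \frac{1}{86}\right) + \frac{900}{\left(- \frac{6913}{7}\right) 825}\right) - 432} = \sqrt{\left(- \frac{2033}{86} + \frac{900}{- \frac{5703225}{7}}\right) - 432} = \sqrt{\left(- \frac{2033}{86} + 900 \left(- \frac{7}{5703225}\right)\right) - 432} = \sqrt{\left(- \frac{2033}{86} - \frac{84}{76043}\right) - 432} = \sqrt{- \frac{154602643}{6539698} - 432} = \sqrt{- \frac{2979752179}{6539698}} = \frac{i \sqrt{19486679365501942}}{6539698}$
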